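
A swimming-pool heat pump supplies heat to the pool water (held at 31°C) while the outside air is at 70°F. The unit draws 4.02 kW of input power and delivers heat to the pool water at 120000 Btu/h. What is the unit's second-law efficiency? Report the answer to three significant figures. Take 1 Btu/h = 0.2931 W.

Converting, Q̇_H = 120000 Btu/h = 35.17 kW, so COP_actual = Q̇_H/Ẇ = 35.17/4.020 = 8.749.
In absolute terms T_C = 294.26 K and T_H = 304.15 K, so ΔT = 9.889 K.
COP_Carnot = T_H/ΔT = 304.15/9.889 = 30.76.
η_II = COP_actual/COP_Carnot = 8.749/30.76 = 0.2845.

0.284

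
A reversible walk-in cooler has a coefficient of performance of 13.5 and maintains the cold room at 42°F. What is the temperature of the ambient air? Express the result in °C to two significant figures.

26 °C

COP_R = T_C/(T_H − T_C) gives T_H − T_C = T_C/COP.
With T_C = 278.71 K, T_H = 278.71 × (1 + 1/13.5) = 299.35 K.
Converting, 299.35 K = 26.20°C.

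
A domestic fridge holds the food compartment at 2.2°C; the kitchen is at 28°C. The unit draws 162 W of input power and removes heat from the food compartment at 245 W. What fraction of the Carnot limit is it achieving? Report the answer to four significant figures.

COP_actual = Q̇_C/Ẇ = 245.0/162.0 = 1.512.
In absolute terms T_C = 275.35 K and T_H = 301.15 K, so ΔT = 25.80 K.
COP_Carnot = T_C/ΔT = 275.35/25.80 = 10.67.
η_II = COP_actual/COP_Carnot = 1.512/10.67 = 0.1417.

0.1417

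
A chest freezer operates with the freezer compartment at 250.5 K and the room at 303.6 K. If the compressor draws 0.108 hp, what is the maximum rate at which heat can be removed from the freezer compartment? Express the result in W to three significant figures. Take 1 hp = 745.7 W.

The reservoir spacing is ΔT = 303.6 − 250.5 = 53.10 K.
COP_Carnot = T_C/ΔT = 250.50/53.10 = 4.718.
Q̇_max = COP_Carnot × Ẇ = 4.718 × 0.1080 hp = 0.5095 hp = 379.9 W.

380 W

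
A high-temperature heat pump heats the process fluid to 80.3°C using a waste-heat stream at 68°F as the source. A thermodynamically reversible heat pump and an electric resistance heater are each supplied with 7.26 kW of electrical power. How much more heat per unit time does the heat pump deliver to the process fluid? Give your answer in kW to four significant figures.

In absolute terms T_C = 293.15 K and T_H = 353.45 K, so ΔT = 60.30 K.
COP_Carnot = T_H/ΔT = 353.45/60.30 = 5.862.
The heat pump delivers Q̇_H = COP × Ẇ = 42.55 kW; the resistance heater delivers Ẇ = 7.260 kW.
Extra = (COP − 1)·Ẇ = 35.29 kW.

35.29 kW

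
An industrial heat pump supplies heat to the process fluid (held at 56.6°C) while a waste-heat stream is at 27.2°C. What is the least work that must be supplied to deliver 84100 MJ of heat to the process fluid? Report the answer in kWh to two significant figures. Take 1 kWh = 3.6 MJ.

2100 kWh

In absolute terms T_C = 300.35 K and T_H = 329.75 K, so ΔT = 29.40 K.
The reversible limit is COP_HP = T_H/ΔT = 11.22, so W_min = Q_H/COP = Q_H·ΔT/T_H.
W_min = 84100 × 29.40/329.75 = 7498 MJ = 2083 kWh.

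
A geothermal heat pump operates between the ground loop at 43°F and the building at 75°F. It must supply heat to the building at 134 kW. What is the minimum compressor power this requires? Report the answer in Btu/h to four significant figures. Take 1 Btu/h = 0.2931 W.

In absolute terms T_C = 279.26 K and T_H = 297.04 K, so ΔT = 17.78 K.
COP_Carnot = T_H/ΔT = 297.04/17.78 = 16.71.
Ẇ_min = Q̇/COP_Carnot = 134.0/16.71 = 8.020 kW = 27360 Btu/h.

27360 Btu/h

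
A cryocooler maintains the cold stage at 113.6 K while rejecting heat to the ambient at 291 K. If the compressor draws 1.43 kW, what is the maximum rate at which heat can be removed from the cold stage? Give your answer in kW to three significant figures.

The reservoir spacing is ΔT = 291 − 113.6 = 177.4 K.
COP_Carnot = T_C/ΔT = 113.60/177.4 = 0.6404.
Q̇_max = COP_Carnot × Ẇ = 0.6404 × 1.430 kW = 0.9157 kW.

0.916 kW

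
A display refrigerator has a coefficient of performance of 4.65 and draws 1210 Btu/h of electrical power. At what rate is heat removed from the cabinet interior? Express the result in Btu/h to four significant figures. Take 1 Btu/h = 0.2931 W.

5627 Btu/h

Q̇_C = COP × Ẇ = 4.65 × 1210 = 5627 Btu/h.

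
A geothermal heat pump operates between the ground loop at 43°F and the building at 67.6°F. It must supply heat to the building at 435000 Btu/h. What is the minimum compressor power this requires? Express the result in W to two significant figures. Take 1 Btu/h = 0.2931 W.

In absolute terms T_C = 279.26 K and T_H = 292.93 K, so ΔT = 13.67 K.
COP_Carnot = T_H/ΔT = 292.93/13.67 = 21.43.
Ẇ_min = Q̇/COP_Carnot = 435000/21.43 = 20300 Btu/h = 5948 W.

5900 W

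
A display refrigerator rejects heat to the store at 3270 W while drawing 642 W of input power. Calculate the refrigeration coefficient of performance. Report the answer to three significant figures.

4.09

The first law gives Q̇_H = Q̇_C + Ẇ, so the three rates are Q̇_C = 2628, Q̇_H = 3270, Ẇ = 642.0 W.
COP_R = Q̇_C/Ẇ = 2628/642.0 = 4.093.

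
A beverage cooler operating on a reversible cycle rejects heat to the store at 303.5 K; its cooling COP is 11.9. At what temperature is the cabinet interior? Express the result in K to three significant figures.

280 K

For a Carnot refrigerator COP_R = T_C/(T_H − T_C), so T_C = COP·T_H/(1 + COP).
With T_H = 303.50 K, T_C = 11.9 × 303.50/12.90 = 279.97 K.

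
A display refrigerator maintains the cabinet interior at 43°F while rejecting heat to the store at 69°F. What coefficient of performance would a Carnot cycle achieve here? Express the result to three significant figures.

In absolute terms T_C = 279.26 K and T_H = 293.71 K, so ΔT = 14.44 K.
For a reversible cycle, COP_Carnot = T_C/ΔT = 279.26/14.44 = 19.33.

19.3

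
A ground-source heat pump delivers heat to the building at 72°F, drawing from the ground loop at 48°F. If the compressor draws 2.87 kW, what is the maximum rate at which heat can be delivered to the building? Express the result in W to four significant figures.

In absolute terms T_C = 282.04 K and T_H = 295.37 K, so ΔT = 13.33 K.
COP_Carnot = T_H/ΔT = 295.37/13.33 = 22.15.
Q̇_max = COP_Carnot × Ẇ = 22.15 × 2.870 kW = 63.58 kW = 63580 W.

63580 W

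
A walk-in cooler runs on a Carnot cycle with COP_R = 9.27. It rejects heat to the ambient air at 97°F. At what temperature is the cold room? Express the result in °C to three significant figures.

For a Carnot refrigerator COP_R = T_C/(T_H − T_C), so T_C = COP·T_H/(1 + COP).
With T_H = 309.26 K, T_C = 9.27 × 309.26/10.27 = 279.15 K.
Converting, 279.15 K = 6.00°C.

6.00 °C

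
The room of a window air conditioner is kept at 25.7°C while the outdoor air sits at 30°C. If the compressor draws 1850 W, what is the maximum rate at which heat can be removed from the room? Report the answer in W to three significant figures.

129000 W

In absolute terms T_C = 298.85 K and T_H = 303.15 K, so ΔT = 4.300 K.
COP_Carnot = T_C/ΔT = 298.85/4.300 = 69.50.
Q̇_max = COP_Carnot × Ẇ = 69.50 × 1850 W = 128600 W.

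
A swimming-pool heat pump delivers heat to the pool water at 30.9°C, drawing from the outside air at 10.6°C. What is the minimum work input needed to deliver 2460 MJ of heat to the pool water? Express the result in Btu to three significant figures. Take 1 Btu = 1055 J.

In absolute terms T_C = 283.75 K and T_H = 304.05 K, so ΔT = 20.30 K.
The reversible limit is COP_HP = T_H/ΔT = 14.98, so W_min = Q_H/COP = Q_H·ΔT/T_H.
W_min = 2460 × 20.30/304.05 = 164.2 MJ = 155700 Btu.

156000 Btu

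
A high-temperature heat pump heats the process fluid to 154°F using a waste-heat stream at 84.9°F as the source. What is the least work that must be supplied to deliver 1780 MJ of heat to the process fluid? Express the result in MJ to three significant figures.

200 MJ

In absolute terms T_C = 302.54 K and T_H = 340.93 K, so ΔT = 38.39 K.
The reversible limit is COP_HP = T_H/ΔT = 8.881, so W_min = Q_H/COP = Q_H·ΔT/T_H.
W_min = 1780 × 38.39/340.93 = 200.4 MJ.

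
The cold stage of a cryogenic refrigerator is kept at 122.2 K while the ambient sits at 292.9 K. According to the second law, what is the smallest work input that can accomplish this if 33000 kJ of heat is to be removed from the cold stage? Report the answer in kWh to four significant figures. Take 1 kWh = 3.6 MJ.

12.80 kWh

The reservoir spacing is ΔT = 292.9 − 122.2 = 170.7 K.
The reversible limit is COP_R = T_C/ΔT = 0.7159, so W_min = Q_C/COP = Q_C·ΔT/T_C.
W_min = 33000 × 170.7/122.20 = 46100 kJ = 12.80 kWh.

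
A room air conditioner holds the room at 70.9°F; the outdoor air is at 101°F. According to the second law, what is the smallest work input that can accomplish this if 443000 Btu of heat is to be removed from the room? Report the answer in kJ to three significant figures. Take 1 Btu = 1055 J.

In absolute terms T_C = 294.76 K and T_H = 311.48 K, so ΔT = 16.72 K.
The reversible limit is COP_R = T_C/ΔT = 17.63, so W_min = Q_C/COP = Q_C·ΔT/T_C.
W_min = 443000 × 16.72/294.76 = 25130 Btu = 26510 kJ.

26500 kJ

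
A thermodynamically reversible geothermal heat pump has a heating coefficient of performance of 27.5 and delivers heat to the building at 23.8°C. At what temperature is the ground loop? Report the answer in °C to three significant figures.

13.0 °C

COP_HP = T_H/(T_H − T_C) gives T_H − T_C = T_H/COP.
With T_H = 296.95 K, T_C = 296.95 × (1 − 1/27.5) = 286.15 K.
Converting, 286.15 K = 13.00°C.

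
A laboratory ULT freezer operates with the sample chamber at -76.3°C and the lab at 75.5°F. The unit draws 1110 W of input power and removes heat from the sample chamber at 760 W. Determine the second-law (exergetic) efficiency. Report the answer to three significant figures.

COP_actual = Q̇_C/Ẇ = 760.0/1110 = 0.6847.
In absolute terms T_C = 196.85 K and T_H = 297.32 K, so ΔT = 100.5 K.
COP_Carnot = T_C/ΔT = 196.85/100.5 = 1.959.
η_II = COP_actual/COP_Carnot = 0.6847/1.959 = 0.3494.

0.349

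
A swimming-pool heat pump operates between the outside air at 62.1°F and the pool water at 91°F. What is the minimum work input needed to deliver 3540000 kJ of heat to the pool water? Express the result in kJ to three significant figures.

186000 kJ

In absolute terms T_C = 289.87 K and T_H = 305.93 K, so ΔT = 16.06 K.
The reversible limit is COP_HP = T_H/ΔT = 19.05, so W_min = Q_H/COP = Q_H·ΔT/T_H.
W_min = 3540000 × 16.06/305.93 = 185800 kJ.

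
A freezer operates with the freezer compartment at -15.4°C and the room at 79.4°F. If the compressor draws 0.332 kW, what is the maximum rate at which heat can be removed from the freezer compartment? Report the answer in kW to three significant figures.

2.05 kW

In absolute terms T_C = 257.75 K and T_H = 299.48 K, so ΔT = 41.73 K.
COP_Carnot = T_C/ΔT = 257.75/41.73 = 6.176.
Q̇_max = COP_Carnot × Ẇ = 6.176 × 0.3320 kW = 2.050 kW.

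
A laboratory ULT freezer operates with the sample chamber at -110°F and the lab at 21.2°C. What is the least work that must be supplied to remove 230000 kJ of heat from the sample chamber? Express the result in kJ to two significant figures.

120000 kJ

In absolute terms T_C = 194.26 K and T_H = 294.35 K, so ΔT = 100.1 K.
The reversible limit is COP_R = T_C/ΔT = 1.941, so W_min = Q_C/COP = Q_C·ΔT/T_C.
W_min = 230000 × 100.1/194.26 = 118500 kJ.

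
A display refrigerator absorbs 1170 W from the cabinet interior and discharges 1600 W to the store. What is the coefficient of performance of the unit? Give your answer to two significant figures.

The first law gives Q̇_H = Q̇_C + Ẇ, so the three rates are Q̇_C = 1170, Q̇_H = 1600, Ẇ = 430.0 W.
COP_R = Q̇_C/Ẇ = 1170/430.0 = 2.721.

2.7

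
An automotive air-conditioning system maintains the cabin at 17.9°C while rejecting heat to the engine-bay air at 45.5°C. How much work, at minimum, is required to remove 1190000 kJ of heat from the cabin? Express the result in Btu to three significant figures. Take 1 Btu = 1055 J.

107000 Btu

In absolute terms T_C = 291.05 K and T_H = 318.65 K, so ΔT = 27.60 K.
The reversible limit is COP_R = T_C/ΔT = 10.55, so W_min = Q_C/COP = Q_C·ΔT/T_C.
W_min = 1190000 × 27.60/291.05 = 112800 kJ = 107000 Btu.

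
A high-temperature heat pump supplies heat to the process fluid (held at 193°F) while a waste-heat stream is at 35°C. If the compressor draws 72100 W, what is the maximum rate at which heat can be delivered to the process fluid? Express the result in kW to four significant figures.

In absolute terms T_C = 308.15 K and T_H = 362.59 K, so ΔT = 54.44 K.
COP_Carnot = T_H/ΔT = 362.59/54.44 = 6.660.
Q̇_max = COP_Carnot × Ẇ = 6.660 × 72100 W = 480200 W = 480.2 kW.

480.2 kW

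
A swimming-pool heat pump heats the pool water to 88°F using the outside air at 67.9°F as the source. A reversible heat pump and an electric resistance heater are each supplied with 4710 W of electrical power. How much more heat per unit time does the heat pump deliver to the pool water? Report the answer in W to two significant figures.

120000 W

In absolute terms T_C = 293.09 K and T_H = 304.26 K, so ΔT = 11.17 K.
COP_Carnot = T_H/ΔT = 304.26/11.17 = 27.25.
The heat pump delivers Q̇_H = COP × Ẇ = 128300 W; the resistance heater delivers Ẇ = 4710 W.
Extra = (COP − 1)·Ẇ = 123600 W.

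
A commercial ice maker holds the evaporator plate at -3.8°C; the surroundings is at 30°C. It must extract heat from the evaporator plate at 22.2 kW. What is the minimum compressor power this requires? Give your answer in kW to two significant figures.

2.8 kW

In absolute terms T_C = 269.35 K and T_H = 303.15 K, so ΔT = 33.80 K.
COP_Carnot = T_C/ΔT = 269.35/33.80 = 7.969.
Ẇ_min = Q̇/COP_Carnot = 22.20/7.969 = 2.786 kW.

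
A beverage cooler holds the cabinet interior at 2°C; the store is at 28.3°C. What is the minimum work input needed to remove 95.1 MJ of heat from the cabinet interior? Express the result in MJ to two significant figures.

9.1 MJ

In absolute terms T_C = 275.15 K and T_H = 301.45 K, so ΔT = 26.30 K.
The reversible limit is COP_R = T_C/ΔT = 10.46, so W_min = Q_C/COP = Q_C·ΔT/T_C.
W_min = 95.10 × 26.30/275.15 = 9.090 MJ.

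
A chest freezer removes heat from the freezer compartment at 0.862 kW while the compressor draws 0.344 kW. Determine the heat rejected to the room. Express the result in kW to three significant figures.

1.21 kW

For a cyclic device the first law requires Q̇_H = Q̇_C + Ẇ.
Q̇_H = Q̇_C + Ẇ = 1.206 kW.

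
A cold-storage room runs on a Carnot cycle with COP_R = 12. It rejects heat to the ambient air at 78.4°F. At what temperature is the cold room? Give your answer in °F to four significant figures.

37.01 °F

For a Carnot refrigerator COP_R = T_C/(T_H − T_C), so T_C = COP·T_H/(1 + COP).
With T_H = 298.93 K, T_C = 12 × 298.93/13.00 = 275.93 K.
Converting, 275.93 K = 37.01°F.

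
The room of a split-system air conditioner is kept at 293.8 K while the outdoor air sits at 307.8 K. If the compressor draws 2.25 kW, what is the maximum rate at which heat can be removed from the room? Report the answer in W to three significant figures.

The reservoir spacing is ΔT = 307.8 − 293.8 = 14.00 K.
COP_Carnot = T_C/ΔT = 293.80/14.00 = 20.99.
Q̇_max = COP_Carnot × Ẇ = 20.99 × 2.250 kW = 47.22 kW = 47220 W.

47200 W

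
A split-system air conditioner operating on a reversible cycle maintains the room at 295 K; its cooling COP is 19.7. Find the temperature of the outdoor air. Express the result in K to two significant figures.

COP_R = T_C/(T_H − T_C) gives T_H − T_C = T_C/COP.
With T_C = 295.00 K, T_H = 295.00 × (1 + 1/19.7) = 309.97 K.

310 K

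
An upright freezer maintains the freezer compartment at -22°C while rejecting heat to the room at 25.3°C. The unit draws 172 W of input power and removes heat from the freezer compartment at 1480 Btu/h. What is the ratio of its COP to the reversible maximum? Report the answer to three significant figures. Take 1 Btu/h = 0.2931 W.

Converting, Q̇_C = 1480 Btu/h = 433.8 W, so COP_actual = Q̇_C/Ẇ = 433.8/172.0 = 2.522.
In absolute terms T_C = 251.15 K and T_H = 298.45 K, so ΔT = 47.30 K.
COP_Carnot = T_C/ΔT = 251.15/47.30 = 5.310.
η_II = COP_actual/COP_Carnot = 2.522/5.310 = 0.4750.

0.475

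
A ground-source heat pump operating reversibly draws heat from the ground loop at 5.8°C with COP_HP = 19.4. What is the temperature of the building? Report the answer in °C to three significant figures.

COP_HP = T_H/(T_H − T_C) rearranges to T_H = COP·T_C/(COP − 1).
With T_C = 278.95 K, T_H = 19.4 × 278.95/18.40 = 294.11 K.
Converting, 294.11 K = 20.96°C.

21.0 °C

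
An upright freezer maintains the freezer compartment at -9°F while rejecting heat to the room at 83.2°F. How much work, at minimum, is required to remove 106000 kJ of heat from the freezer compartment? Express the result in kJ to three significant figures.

21700 kJ

In absolute terms T_C = 250.37 K and T_H = 301.59 K, so ΔT = 51.22 K.
The reversible limit is COP_R = T_C/ΔT = 4.888, so W_min = Q_C/COP = Q_C·ΔT/T_C.
W_min = 106000 × 51.22/250.37 = 21690 kJ.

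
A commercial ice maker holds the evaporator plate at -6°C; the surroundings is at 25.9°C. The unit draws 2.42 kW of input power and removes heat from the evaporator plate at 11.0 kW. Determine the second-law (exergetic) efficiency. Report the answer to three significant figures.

COP_actual = Q̇_C/Ẇ = 11.00/2.420 = 4.545.
In absolute terms T_C = 267.15 K and T_H = 299.05 K, so ΔT = 31.90 K.
COP_Carnot = T_C/ΔT = 267.15/31.90 = 8.375.
η_II = COP_actual/COP_Carnot = 4.545/8.375 = 0.5428.

0.543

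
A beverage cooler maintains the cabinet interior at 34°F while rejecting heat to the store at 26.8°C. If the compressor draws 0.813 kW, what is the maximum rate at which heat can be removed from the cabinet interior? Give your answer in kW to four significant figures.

8.680 kW

In absolute terms T_C = 274.26 K and T_H = 299.95 K, so ΔT = 25.69 K.
COP_Carnot = T_C/ΔT = 274.26/25.69 = 10.68.
Q̇_max = COP_Carnot × Ẇ = 10.68 × 0.8130 kW = 8.680 kW.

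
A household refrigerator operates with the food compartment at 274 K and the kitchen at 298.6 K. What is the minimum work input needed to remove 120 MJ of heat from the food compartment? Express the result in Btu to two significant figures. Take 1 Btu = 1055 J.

10000 Btu

The reservoir spacing is ΔT = 298.6 − 274 = 24.60 K.
The reversible limit is COP_R = T_C/ΔT = 11.14, so W_min = Q_C/COP = Q_C·ΔT/T_C.
W_min = 120.0 × 24.60/274.00 = 10.77 MJ = 10210 Btu.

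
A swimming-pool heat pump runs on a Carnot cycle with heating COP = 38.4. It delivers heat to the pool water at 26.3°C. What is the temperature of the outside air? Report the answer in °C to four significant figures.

18.50 °C

COP_HP = T_H/(T_H − T_C) gives T_H − T_C = T_H/COP.
With T_H = 299.45 K, T_C = 299.45 × (1 − 1/38.4) = 291.65 K.
Converting, 291.65 K = 18.50°C.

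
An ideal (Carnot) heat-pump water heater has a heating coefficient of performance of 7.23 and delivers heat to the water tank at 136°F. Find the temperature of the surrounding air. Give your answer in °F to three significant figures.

53.6 °F

COP_HP = T_H/(T_H − T_C) gives T_H − T_C = T_H/COP.
With T_H = 330.93 K, T_C = 330.93 × (1 − 1/7.23) = 285.16 K.
Converting, 285.16 K = 53.61°F.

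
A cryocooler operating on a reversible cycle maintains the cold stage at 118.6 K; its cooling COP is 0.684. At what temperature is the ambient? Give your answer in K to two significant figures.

290 K

COP_R = T_C/(T_H − T_C) gives T_H − T_C = T_C/COP.
With T_C = 118.60 K, T_H = 118.60 × (1 + 1/0.684) = 291.99 K.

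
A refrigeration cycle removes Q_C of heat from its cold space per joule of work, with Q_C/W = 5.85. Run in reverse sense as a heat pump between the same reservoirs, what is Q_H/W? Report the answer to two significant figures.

6.9

The first law on one cycle gives Q_H = Q_C + W, so Q_H/W = Q_C/W + 1.
COP_HP = COP_R + 1 = 5.85 + 1 = 6.85.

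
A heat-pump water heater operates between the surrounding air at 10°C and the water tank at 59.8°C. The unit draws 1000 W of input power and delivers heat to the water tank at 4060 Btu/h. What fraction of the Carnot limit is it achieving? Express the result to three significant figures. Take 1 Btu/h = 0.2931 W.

0.178

Converting, Q̇_H = 4060 Btu/h = 1190 W, so COP_actual = Q̇_H/Ẇ = 1190/1000 = 1.190.
In absolute terms T_C = 283.15 K and T_H = 332.95 K, so ΔT = 49.80 K.
COP_Carnot = T_H/ΔT = 332.95/49.80 = 6.686.
η_II = COP_actual/COP_Carnot = 1.190/6.686 = 0.1780.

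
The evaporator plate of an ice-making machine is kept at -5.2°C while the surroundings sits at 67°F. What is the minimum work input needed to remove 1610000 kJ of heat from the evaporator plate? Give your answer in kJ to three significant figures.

In absolute terms T_C = 267.95 K and T_H = 292.59 K, so ΔT = 24.64 K.
The reversible limit is COP_R = T_C/ΔT = 10.87, so W_min = Q_C/COP = Q_C·ΔT/T_C.
W_min = 1610000 × 24.64/267.95 = 148100 kJ.

148000 kJ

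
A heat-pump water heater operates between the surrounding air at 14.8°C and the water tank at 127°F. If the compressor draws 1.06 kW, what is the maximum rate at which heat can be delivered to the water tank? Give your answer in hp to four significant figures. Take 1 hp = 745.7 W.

12.20 hp

In absolute terms T_C = 287.95 K and T_H = 325.93 K, so ΔT = 37.98 K.
COP_Carnot = T_H/ΔT = 325.93/37.98 = 8.582.
Q̇_max = COP_Carnot × Ẇ = 8.582 × 1.060 kW = 9.097 kW = 12.20 hp.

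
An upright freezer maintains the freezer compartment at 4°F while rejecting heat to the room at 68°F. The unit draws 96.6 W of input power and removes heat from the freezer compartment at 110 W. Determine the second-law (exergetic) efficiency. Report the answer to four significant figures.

COP_actual = Q̇_C/Ẇ = 110.0/96.60 = 1.139.
In absolute terms T_C = 257.59 K and T_H = 293.15 K, so ΔT = 35.56 K.
COP_Carnot = T_C/ΔT = 257.59/35.56 = 7.245.
η_II = COP_actual/COP_Carnot = 1.139/7.245 = 0.1572.

0.1572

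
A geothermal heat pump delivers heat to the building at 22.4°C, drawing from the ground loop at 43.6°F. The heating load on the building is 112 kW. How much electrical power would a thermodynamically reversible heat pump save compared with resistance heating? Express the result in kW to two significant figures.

In absolute terms T_C = 279.59 K and T_H = 295.55 K, so ΔT = 15.96 K.
COP_Carnot = T_H/ΔT = 295.55/15.96 = 18.52.
Resistance heating needs Ẇ_res = Q̇_H = 112.0 kW; the reversible heat pump needs only Ẇ_hp = Q̇_H/COP = 6.046 kW.
Saving = 112.0 − 6.046 = 106.0 kW.

110 kW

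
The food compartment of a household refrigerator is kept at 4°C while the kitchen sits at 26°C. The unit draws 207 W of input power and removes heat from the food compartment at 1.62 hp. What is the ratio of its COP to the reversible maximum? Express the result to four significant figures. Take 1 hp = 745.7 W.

0.4633

Converting, Q̇_C = 1.620 hp = 1208 W, so COP_actual = Q̇_C/Ẇ = 1208/207.0 = 5.836.
In absolute terms T_C = 277.15 K and T_H = 299.15 K, so ΔT = 22.00 K.
COP_Carnot = T_C/ΔT = 277.15/22.00 = 12.60.
η_II = COP_actual/COP_Carnot = 5.836/12.60 = 0.4633.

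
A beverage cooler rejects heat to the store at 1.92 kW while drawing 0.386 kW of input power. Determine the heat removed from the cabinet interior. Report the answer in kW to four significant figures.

For a cyclic device the first law requires Q̇_H = Q̇_C + Ẇ.
Q̇_C = Q̇_H − Ẇ = 1.534 kW.

1.534 kW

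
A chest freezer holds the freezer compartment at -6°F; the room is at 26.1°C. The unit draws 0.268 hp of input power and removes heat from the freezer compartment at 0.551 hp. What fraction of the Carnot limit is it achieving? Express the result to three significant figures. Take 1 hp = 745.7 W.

0.385

COP_actual = Q̇_C/Ẇ = 0.5510/0.2680 = 2.056.
In absolute terms T_C = 252.04 K and T_H = 299.25 K, so ΔT = 47.21 K.
COP_Carnot = T_C/ΔT = 252.04/47.21 = 5.339.
η_II = COP_actual/COP_Carnot = 2.056/5.339 = 0.3851.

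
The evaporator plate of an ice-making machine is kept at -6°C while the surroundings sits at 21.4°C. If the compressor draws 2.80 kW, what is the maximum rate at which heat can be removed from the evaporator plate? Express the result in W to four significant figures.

In absolute terms T_C = 267.15 K and T_H = 294.55 K, so ΔT = 27.40 K.
COP_Carnot = T_C/ΔT = 267.15/27.40 = 9.750.
Q̇_max = COP_Carnot × Ẇ = 9.750 × 2.800 kW = 27.30 kW = 27300 W.

27300 W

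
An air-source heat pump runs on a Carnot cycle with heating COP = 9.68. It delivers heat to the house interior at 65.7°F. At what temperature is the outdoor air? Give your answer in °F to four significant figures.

COP_HP = T_H/(T_H − T_C) gives T_H − T_C = T_H/COP.
With T_H = 291.87 K, T_C = 291.87 × (1 − 1/9.68) = 261.72 K.
Converting, 261.72 K = 11.43°F.

11.43 °F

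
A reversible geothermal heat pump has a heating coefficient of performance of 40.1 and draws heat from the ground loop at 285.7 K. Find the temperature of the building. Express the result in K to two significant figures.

290 K

COP_HP = T_H/(T_H − T_C) rearranges to T_H = COP·T_C/(COP − 1).
With T_C = 285.70 K, T_H = 40.1 × 285.70/39.10 = 293.01 K.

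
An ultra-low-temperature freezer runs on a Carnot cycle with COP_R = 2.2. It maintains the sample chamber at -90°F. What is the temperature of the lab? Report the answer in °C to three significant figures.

25.6 °C

COP_R = T_C/(T_H − T_C) gives T_H − T_C = T_C/COP.
With T_C = 205.37 K, T_H = 205.37 × (1 + 1/2.2) = 298.72 K.
Converting, 298.72 K = 25.57°C.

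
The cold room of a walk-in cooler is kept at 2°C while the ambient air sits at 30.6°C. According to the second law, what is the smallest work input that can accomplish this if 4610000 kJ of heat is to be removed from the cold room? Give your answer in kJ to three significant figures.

In absolute terms T_C = 275.15 K and T_H = 303.75 K, so ΔT = 28.60 K.
The reversible limit is COP_R = T_C/ΔT = 9.621, so W_min = Q_C/COP = Q_C·ΔT/T_C.
W_min = 4610000 × 28.60/275.15 = 479200 kJ.

479000 kJ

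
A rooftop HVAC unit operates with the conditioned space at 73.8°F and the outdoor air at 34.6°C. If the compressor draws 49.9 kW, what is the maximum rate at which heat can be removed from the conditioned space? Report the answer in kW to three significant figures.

1300 kW

In absolute terms T_C = 296.37 K and T_H = 307.75 K, so ΔT = 11.38 K.
COP_Carnot = T_C/ΔT = 296.37/11.38 = 26.05.
Q̇_max = COP_Carnot × Ẇ = 26.05 × 49.90 kW = 1300 kW.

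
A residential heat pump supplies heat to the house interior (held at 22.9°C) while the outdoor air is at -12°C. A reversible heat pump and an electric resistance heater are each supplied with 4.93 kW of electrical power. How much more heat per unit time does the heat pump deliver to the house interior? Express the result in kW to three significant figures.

In absolute terms T_C = 261.15 K and T_H = 296.05 K, so ΔT = 34.90 K.
COP_Carnot = T_H/ΔT = 296.05/34.90 = 8.483.
The heat pump delivers Q̇_H = COP × Ẇ = 41.82 kW; the resistance heater delivers Ẇ = 4.930 kW.
Extra = (COP − 1)·Ẇ = 36.89 kW.

36.9 kW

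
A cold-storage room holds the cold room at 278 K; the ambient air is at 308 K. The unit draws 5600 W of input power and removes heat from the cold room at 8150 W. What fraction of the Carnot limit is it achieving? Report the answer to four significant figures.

0.1571

COP_actual = Q̇_C/Ẇ = 8150/5600 = 1.455.
The reservoir spacing is ΔT = 308 − 278 = 30.00 K.
COP_Carnot = T_C/ΔT = 278.00/30.00 = 9.267.
η_II = COP_actual/COP_Carnot = 1.455/9.267 = 0.1571.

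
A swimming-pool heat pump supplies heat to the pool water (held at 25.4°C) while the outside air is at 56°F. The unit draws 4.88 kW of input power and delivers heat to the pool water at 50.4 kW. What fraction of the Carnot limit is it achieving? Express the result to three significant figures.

0.417

COP_actual = Q̇_H/Ẇ = 50.40/4.880 = 10.33.
In absolute terms T_C = 286.48 K and T_H = 298.55 K, so ΔT = 12.07 K.
COP_Carnot = T_H/ΔT = 298.55/12.07 = 24.74.
η_II = COP_actual/COP_Carnot = 10.33/24.74 = 0.4174.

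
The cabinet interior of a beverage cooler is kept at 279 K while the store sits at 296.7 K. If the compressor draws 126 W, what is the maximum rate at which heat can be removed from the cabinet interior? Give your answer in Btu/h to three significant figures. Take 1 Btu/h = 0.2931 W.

6780 Btu/h

The reservoir spacing is ΔT = 296.7 − 279 = 17.70 K.
COP_Carnot = T_C/ΔT = 279.00/17.70 = 15.76.
Q̇_max = COP_Carnot × Ẇ = 15.76 × 126.0 W = 1986 W = 6776 Btu/h.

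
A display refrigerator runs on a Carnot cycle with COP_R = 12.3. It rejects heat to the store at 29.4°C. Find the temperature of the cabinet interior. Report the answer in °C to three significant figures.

6.65 °C

For a Carnot refrigerator COP_R = T_C/(T_H − T_C), so T_C = COP·T_H/(1 + COP).
With T_H = 302.55 K, T_C = 12.3 × 302.55/13.30 = 279.80 K.
Converting, 279.80 K = 6.65°C.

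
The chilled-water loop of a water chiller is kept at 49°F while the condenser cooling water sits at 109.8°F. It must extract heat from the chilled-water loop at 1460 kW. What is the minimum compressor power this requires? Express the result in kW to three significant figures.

175 kW

In absolute terms T_C = 282.59 K and T_H = 316.37 K, so ΔT = 33.78 K.
COP_Carnot = T_C/ΔT = 282.59/33.78 = 8.366.
Ẇ_min = Q̇/COP_Carnot = 1460/8.366 = 174.5 kW.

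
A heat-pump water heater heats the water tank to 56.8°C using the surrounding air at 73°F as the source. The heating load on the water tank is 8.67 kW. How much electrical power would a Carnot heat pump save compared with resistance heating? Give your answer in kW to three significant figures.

In absolute terms T_C = 295.93 K and T_H = 329.95 K, so ΔT = 34.02 K.
COP_Carnot = T_H/ΔT = 329.95/34.02 = 9.698.
Resistance heating needs Ẇ_res = Q̇_H = 8.670 kW; the reversible heat pump needs only Ẇ_hp = Q̇_H/COP = 0.8940 kW.
Saving = 8.670 − 0.8940 = 7.776 kW.

7.78 kW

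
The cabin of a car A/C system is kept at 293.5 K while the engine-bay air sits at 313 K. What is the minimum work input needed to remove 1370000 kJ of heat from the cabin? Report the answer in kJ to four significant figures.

The reservoir spacing is ΔT = 313 − 293.5 = 19.50 K.
The reversible limit is COP_R = T_C/ΔT = 15.05, so W_min = Q_C/COP = Q_C·ΔT/T_C.
W_min = 1370000 × 19.50/293.50 = 91020 kJ.

91020 kJ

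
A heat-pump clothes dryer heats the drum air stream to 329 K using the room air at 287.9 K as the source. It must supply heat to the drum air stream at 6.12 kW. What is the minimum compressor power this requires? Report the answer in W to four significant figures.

The reservoir spacing is ΔT = 329 − 287.9 = 41.10 K.
COP_Carnot = T_H/ΔT = 329.00/41.10 = 8.005.
Ẇ_min = Q̇/COP_Carnot = 6.120/8.005 = 0.7645 kW = 764.5 W.

764.5 W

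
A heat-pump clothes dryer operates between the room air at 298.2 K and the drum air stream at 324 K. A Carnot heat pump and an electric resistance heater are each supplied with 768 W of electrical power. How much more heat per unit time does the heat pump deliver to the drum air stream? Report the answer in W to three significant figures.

8880 W

The reservoir spacing is ΔT = 324 − 298.2 = 25.80 K.
COP_Carnot = T_H/ΔT = 324.00/25.80 = 12.56.
The heat pump delivers Q̇_H = COP × Ẇ = 9645 W; the resistance heater delivers Ẇ = 768.0 W.
Extra = (COP − 1)·Ẇ = 8877 W.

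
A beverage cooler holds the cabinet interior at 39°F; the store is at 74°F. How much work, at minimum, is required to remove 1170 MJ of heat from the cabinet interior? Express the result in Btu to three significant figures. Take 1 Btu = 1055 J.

In absolute terms T_C = 277.04 K and T_H = 296.48 K, so ΔT = 19.44 K.
The reversible limit is COP_R = T_C/ΔT = 14.25, so W_min = Q_C/COP = Q_C·ΔT/T_C.
W_min = 1170 × 19.44/277.04 = 82.12 MJ = 77840 Btu.

77800 Btu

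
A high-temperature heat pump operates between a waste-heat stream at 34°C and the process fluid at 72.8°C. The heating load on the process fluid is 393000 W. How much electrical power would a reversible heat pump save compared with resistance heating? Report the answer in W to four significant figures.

In absolute terms T_C = 307.15 K and T_H = 345.95 K, so ΔT = 38.80 K.
COP_Carnot = T_H/ΔT = 345.95/38.80 = 8.916.
Resistance heating needs Ẇ_res = Q̇_H = 393000 W; the reversible heat pump needs only Ẇ_hp = Q̇_H/COP = 44080 W.
Saving = 393000 − 44080 = 348900 W.

348900 W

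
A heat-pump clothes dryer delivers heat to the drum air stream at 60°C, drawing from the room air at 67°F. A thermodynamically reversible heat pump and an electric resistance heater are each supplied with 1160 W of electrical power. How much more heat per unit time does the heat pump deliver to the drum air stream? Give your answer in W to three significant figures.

8370 W

In absolute terms T_C = 292.59 K and T_H = 333.15 K, so ΔT = 40.56 K.
COP_Carnot = T_H/ΔT = 333.15/40.56 = 8.215.
The heat pump delivers Q̇_H = COP × Ẇ = 9529 W; the resistance heater delivers Ẇ = 1160 W.
Extra = (COP − 1)·Ẇ = 8369 W.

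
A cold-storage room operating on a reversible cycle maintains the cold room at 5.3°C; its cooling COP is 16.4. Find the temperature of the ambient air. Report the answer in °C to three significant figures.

COP_R = T_C/(T_H − T_C) gives T_H − T_C = T_C/COP.
With T_C = 278.45 K, T_H = 278.45 × (1 + 1/16.4) = 295.43 K.
Converting, 295.43 K = 22.28°C.

22.3 °C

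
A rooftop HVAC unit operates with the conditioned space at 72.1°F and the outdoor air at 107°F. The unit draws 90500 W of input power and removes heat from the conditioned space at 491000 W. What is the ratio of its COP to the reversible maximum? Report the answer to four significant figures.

0.3561

COP_actual = Q̇_C/Ẇ = 491000/90500 = 5.425.
In absolute terms T_C = 295.43 K and T_H = 314.82 K, so ΔT = 19.39 K.
COP_Carnot = T_C/ΔT = 295.43/19.39 = 15.24.
η_II = COP_actual/COP_Carnot = 5.425/15.24 = 0.3561.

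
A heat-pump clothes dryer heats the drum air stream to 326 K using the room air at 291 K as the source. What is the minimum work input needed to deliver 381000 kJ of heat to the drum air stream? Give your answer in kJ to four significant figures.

The reservoir spacing is ΔT = 326 − 291 = 35.00 K.
The reversible limit is COP_HP = T_H/ΔT = 9.314, so W_min = Q_H/COP = Q_H·ΔT/T_H.
W_min = 381000 × 35.00/326.00 = 40900 kJ.

40900 kJ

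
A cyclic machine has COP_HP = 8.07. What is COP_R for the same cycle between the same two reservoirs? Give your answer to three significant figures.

Since Q_H = Q_C + W for any cycle, COP_R = Q_C/W = Q_H/W − 1.
COP_R = 8.07 − 1 = 7.07.

7.07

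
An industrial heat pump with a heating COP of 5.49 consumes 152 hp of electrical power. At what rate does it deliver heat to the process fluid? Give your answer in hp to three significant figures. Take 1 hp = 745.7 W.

834 hp

Q̇_H = COP_HP × Ẇ = 5.49 × 152.0 = 834.5 hp.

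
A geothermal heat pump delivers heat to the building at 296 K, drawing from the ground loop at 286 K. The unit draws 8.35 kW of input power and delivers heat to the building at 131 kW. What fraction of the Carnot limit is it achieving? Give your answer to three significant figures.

COP_actual = Q̇_H/Ẇ = 131.0/8.350 = 15.69.
The reservoir spacing is ΔT = 296 − 286 = 10.00 K.
COP_Carnot = T_H/ΔT = 296.00/10.00 = 29.60.
η_II = COP_actual/COP_Carnot = 15.69/29.60 = 0.5300.

0.530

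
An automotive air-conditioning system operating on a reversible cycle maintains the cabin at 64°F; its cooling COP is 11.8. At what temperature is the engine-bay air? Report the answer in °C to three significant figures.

COP_R = T_C/(T_H − T_C) gives T_H − T_C = T_C/COP.
With T_C = 290.93 K, T_H = 290.93 × (1 + 1/11.8) = 315.58 K.
Converting, 315.58 K = 42.43°C.

42.4 °C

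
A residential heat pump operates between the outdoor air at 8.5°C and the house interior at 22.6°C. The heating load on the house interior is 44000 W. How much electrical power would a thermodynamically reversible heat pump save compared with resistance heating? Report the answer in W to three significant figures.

In absolute terms T_C = 281.65 K and T_H = 295.75 K, so ΔT = 14.10 K.
COP_Carnot = T_H/ΔT = 295.75/14.10 = 20.98.
Resistance heating needs Ẇ_res = Q̇_H = 44000 W; the reversible heat pump needs only Ẇ_hp = Q̇_H/COP = 2098 W.
Saving = 44000 − 2098 = 41900 W.

41900 W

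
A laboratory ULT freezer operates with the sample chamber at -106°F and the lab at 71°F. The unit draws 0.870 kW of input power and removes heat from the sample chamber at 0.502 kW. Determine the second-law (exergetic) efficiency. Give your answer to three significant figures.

0.289

COP_actual = Q̇_C/Ẇ = 0.5020/0.8700 = 0.5770.
In absolute terms T_C = 196.48 K and T_H = 294.82 K, so ΔT = 98.33 K.
COP_Carnot = T_C/ΔT = 196.48/98.33 = 1.998.
η_II = COP_actual/COP_Carnot = 0.5770/1.998 = 0.2888.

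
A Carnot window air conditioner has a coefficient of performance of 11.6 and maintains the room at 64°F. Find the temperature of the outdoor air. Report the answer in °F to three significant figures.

COP_R = T_C/(T_H − T_C) gives T_H − T_C = T_C/COP.
With T_C = 290.93 K, T_H = 290.93 × (1 + 1/11.6) = 316.01 K.
Converting, 316.01 K = 109.14°F.

109 °F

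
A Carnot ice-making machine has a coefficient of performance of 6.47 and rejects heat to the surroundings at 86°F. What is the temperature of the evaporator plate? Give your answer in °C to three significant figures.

-10.6 °C

For a Carnot refrigerator COP_R = T_C/(T_H − T_C), so T_C = COP·T_H/(1 + COP).
With T_H = 303.15 K, T_C = 6.47 × 303.15/7.470 = 262.57 K.
Converting, 262.57 K = -10.58°C.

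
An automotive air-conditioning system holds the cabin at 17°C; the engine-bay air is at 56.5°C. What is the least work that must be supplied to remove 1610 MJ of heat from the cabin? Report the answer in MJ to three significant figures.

In absolute terms T_C = 290.15 K and T_H = 329.65 K, so ΔT = 39.50 K.
The reversible limit is COP_R = T_C/ΔT = 7.346, so W_min = Q_C/COP = Q_C·ΔT/T_C.
W_min = 1610 × 39.50/290.15 = 219.2 MJ.

219 MJ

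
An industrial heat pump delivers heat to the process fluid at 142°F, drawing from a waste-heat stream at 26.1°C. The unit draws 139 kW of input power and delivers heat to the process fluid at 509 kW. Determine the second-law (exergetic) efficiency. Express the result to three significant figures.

COP_actual = Q̇_H/Ẇ = 509.0/139.0 = 3.662.
In absolute terms T_C = 299.25 K and T_H = 334.26 K, so ΔT = 35.01 K.
COP_Carnot = T_H/ΔT = 334.26/35.01 = 9.547.
η_II = COP_actual/COP_Carnot = 3.662/9.547 = 0.3836.

0.384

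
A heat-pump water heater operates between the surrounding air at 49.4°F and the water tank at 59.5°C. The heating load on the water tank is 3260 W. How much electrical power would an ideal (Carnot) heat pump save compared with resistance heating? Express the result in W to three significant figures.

In absolute terms T_C = 282.82 K and T_H = 332.65 K, so ΔT = 49.83 K.
COP_Carnot = T_H/ΔT = 332.65/49.83 = 6.675.
Resistance heating needs Ẇ_res = Q̇_H = 3260 W; the reversible heat pump needs only Ẇ_hp = Q̇_H/COP = 488.4 W.
Saving = 3260 − 488.4 = 2772 W.

2770 W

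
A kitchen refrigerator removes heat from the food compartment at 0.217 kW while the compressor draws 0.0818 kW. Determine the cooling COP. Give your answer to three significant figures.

2.65

The first law gives Q̇_H = Q̇_C + Ẇ, so the three rates are Q̇_C = 0.2170, Q̇_H = 0.2988, Ẇ = 0.08180 kW.
COP_R = Q̇_C/Ẇ = 0.2170/0.08180 = 2.653.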